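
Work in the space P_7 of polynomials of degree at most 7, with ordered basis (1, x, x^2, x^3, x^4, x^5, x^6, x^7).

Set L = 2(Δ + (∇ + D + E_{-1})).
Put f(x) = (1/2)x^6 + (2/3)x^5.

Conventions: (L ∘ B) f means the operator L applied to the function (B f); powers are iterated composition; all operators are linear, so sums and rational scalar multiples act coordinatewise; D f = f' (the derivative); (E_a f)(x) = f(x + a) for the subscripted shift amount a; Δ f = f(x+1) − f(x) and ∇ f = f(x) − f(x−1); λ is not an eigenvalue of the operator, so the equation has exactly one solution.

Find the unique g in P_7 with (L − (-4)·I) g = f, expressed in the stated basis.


the result is g(x) = (1/12)x^6 - (2/9)x^5 + (35/108)x^4 - (55/81)x^3 + (335/324)x^2 - (451/486)x + 1279/2916

write g with unknown coordinates in the stated basis and equate coefficients in (L − (-4)·I) g = f
solving from the highest basis element down gives g = (1/12)x^6 - (2/9)x^5 + (35/108)x^4 - (55/81)x^3 + (335/324)x^2 - (451/486)x + 1279/2916
check: L g = (1/6)x^6 + (14/9)x^5 - (35/27)x^4 + (220/81)x^3 - (335/81)x^2 + (902/243)x - 1279/729
so L g − (-4)·g = (1/2)x^6 + (2/3)x^5 = f ✓


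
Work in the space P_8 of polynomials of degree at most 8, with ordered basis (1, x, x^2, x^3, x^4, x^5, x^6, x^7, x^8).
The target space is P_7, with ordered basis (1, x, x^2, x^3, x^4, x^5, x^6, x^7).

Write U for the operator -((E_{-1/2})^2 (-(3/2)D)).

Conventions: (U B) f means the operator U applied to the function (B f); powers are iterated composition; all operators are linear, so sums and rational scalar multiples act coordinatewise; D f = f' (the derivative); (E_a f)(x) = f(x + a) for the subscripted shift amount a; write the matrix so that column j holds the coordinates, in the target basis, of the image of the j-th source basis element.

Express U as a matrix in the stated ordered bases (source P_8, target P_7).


the matrix is [[0, 3/2, -3, 9/2, -6, 15/2, -9, 21/2, -12]; [0, 0, 3, -9, 18, -30, 45, -63, 84]; [0, 0, 0, 9/2, -18, 45, -90, 315/2, -252]; [0, 0, 0, 0, 6, -30, 90, -210, 420]; [0, 0, 0, 0, 0, 15/2, -45, 315/2, -420]; [0, 0, 0, 0, 0, 0, 9, -63, 252]; [0, 0, 0, 0, 0, 0, 0, 21/2, -84]; [0, 0, 0, 0, 0, 0, 0, 0, 12]] (rows listed top to bottom)

image of 1: 0
image of x: 3/2
image of x^2: 3x - 3
image of x^3: (9/2)x^2 - 9x + 9/2
image of x^4: 6x^3 - 18x^2 + 18x - 6
image of x^5: (15/2)x^4 - 30x^3 + 45x^2 - 30x + 15/2
image of x^6: 9x^5 - 45x^4 + 90x^3 - 90x^2 + 45x - 9
image of x^7: (21/2)x^6 - 63x^5 + (315/2)x^4 - 210x^3 + (315/2)x^2 - 63x + 21/2
image of x^8: 12x^7 - 84x^6 + 252x^5 - 420x^4 + 420x^3 - 252x^2 + 84x - 12
each image's coordinates form column j of the matrix


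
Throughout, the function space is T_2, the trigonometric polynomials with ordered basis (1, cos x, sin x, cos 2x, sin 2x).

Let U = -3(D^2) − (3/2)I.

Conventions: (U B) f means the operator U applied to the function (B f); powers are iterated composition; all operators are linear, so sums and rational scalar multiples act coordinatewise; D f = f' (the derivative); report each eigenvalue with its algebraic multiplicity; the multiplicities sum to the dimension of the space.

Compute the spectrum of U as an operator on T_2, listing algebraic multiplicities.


λ = -3/2 (multiplicity 1), λ = 3/2 (multiplicity 2), λ = 21/2 (multiplicity 2)

image of 1: -3/2
image of cos x: (3/2)cos x
image of sin x: (3/2)sin x
image of cos 2x: (21/2)cos 2x
image of sin 2x: (21/2)sin 2x
the matrix is diagonal; its diagonal is (-3/2, 3/2, 3/2, 21/2, 21/2)
for a triangular matrix the eigenvalues are the diagonal entries, with algebraic multiplicity their repetition count


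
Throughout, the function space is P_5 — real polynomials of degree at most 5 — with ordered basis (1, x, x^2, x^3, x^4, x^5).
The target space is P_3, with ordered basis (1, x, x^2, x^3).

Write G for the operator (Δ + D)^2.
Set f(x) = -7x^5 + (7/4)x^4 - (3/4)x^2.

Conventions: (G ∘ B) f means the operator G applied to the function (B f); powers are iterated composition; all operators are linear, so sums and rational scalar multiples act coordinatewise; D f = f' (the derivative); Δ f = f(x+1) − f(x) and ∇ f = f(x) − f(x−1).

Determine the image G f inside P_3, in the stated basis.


g(x) = -560x^3 - 756x^2 - 686x - 495/2

Δ f = -35x^4 - 63x^3 - (119/2)x^2 - (59/2)x - 6
D f = -35x^4 + 7x^3 - (3/2)x
(Δ + D) f = -70x^4 - 56x^3 - (119/2)x^2 - 31x - 6
Δ (Δ + D) f = -280x^3 - 588x^2 - 567x - 433/2
D (Δ + D) f = -280x^3 - 168x^2 - 119x - 31
(Δ + D) (Δ + D) f = -560x^3 - 756x^2 - 686x - 495/2


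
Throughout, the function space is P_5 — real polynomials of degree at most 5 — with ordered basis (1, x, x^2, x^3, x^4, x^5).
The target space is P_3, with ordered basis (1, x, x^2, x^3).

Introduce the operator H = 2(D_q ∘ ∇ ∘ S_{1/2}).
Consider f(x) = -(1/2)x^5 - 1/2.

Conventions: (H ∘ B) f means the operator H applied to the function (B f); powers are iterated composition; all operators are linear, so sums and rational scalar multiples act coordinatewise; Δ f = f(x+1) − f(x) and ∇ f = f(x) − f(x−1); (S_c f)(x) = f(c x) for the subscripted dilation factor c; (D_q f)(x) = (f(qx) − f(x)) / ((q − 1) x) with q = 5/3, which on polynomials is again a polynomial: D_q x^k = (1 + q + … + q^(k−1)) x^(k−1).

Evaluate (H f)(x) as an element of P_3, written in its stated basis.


S_{1/2} f = -(1/64)x^5 - 1/2
∇ S_{1/2} f = -(5/64)x^4 + (5/32)x^3 - (5/32)x^2 + (5/64)x - 1/64
D_q ∇ S_{1/2} f = -(85/108)x^3 + (245/288)x^2 - (5/12)x + 5/64
(2(D_q ∘ ∇ ∘ S_{1/2})) f = -(85/54)x^3 + (245/144)x^2 - (5/6)x + 5/32

g(x) = -(85/54)x^3 + (245/144)x^2 - (5/6)x + 5/32


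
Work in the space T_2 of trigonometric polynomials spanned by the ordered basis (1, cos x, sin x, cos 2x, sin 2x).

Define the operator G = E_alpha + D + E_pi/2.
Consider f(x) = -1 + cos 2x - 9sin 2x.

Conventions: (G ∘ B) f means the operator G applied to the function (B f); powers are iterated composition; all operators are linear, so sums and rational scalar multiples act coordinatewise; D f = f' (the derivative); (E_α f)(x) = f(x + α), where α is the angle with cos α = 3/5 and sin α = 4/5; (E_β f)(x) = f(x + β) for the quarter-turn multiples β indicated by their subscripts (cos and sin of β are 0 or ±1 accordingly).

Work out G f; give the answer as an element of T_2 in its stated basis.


g(x) = -2 - (698/25)cos 2x + (214/25)sin 2x

E_alpha f = -1 - (223/25)cos 2x + (39/25)sin 2x
D f = -18cos 2x - 2sin 2x
E_pi/2 f = -1 - cos 2x + 9sin 2x
(E_alpha + D + E_pi/2) f = -2 - (698/25)cos 2x + (214/25)sin 2x


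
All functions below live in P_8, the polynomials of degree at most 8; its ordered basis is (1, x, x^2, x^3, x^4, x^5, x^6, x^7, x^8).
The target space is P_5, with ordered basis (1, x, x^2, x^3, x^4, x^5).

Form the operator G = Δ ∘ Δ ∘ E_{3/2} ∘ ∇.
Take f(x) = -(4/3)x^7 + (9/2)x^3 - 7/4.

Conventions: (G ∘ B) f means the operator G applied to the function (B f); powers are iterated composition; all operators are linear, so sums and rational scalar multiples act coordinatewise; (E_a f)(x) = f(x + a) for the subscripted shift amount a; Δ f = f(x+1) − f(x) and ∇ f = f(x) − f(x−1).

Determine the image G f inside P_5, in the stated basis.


∇ f = -(28/3)x^6 + 28x^5 - (140/3)x^4 + (140/3)x^3 - (29/2)x^2 - (25/6)x + 19/6
E_{3/2} ∇ f = -(28/3)x^6 - 56x^5 - (455/3)x^4 - (700/3)x^3 - (793/4)x^2 - (475/6)x - 391/48
Δ E_{3/2} ∇ f = -56x^5 - 420x^4 - (4060/3)x^3 - 2310x^2 - (12235/6)x - 2911/4
Δ (Δ ∘ E_{3/2} ∘ ∇) f = -280x^4 - 2240x^3 - 7140x^2 - 10640x - 12357/2

the image equals g(x) = -280x^4 - 2240x^3 - 7140x^2 - 10640x - 12357/2


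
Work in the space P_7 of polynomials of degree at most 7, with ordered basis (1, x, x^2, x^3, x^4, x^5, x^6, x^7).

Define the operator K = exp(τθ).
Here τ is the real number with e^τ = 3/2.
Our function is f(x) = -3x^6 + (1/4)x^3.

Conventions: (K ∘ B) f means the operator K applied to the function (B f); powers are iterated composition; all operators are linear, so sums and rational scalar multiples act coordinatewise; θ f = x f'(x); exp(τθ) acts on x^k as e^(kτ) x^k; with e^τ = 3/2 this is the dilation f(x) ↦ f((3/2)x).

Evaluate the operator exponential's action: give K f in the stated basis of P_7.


the image equals g(x) = -(2187/64)x^6 + (27/32)x^3

exp(τθ) x^k = e^(kτ) x^k; with e^τ = 3/2 this sends x^k to (3/2)^k x^k
x^3 ↦ 27/8 x^3
x^6 ↦ 729/64 x^6
applying this coordinatewise to f: exp(τθ) f = -(2187/64)x^6 + (27/32)x^3


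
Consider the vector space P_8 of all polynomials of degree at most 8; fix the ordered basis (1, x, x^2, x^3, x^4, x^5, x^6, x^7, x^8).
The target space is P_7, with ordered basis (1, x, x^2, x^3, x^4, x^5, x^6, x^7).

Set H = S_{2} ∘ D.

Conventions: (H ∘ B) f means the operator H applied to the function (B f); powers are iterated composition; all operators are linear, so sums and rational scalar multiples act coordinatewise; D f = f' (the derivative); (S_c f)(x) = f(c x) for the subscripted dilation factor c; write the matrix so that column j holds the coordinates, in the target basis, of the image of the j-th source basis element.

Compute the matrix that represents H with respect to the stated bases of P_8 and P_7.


image of 1: 0
image of x: 1
image of x^2: 4x
image of x^3: 12x^2
image of x^4: 32x^3
image of x^5: 80x^4
image of x^6: 192x^5
image of x^7: 448x^6
image of x^8: 1024x^7
each image's coordinates form column j of the matrix

the matrix is [[0, 1, 0, 0, 0, 0, 0, 0, 0]; [0, 0, 4, 0, 0, 0, 0, 0, 0]; [0, 0, 0, 12, 0, 0, 0, 0, 0]; [0, 0, 0, 0, 32, 0, 0, 0, 0]; [0, 0, 0, 0, 0, 80, 0, 0, 0]; [0, 0, 0, 0, 0, 0, 192, 0, 0]; [0, 0, 0, 0, 0, 0, 0, 448, 0]; [0, 0, 0, 0, 0, 0, 0, 0, 1024]] (rows listed top to bottom)


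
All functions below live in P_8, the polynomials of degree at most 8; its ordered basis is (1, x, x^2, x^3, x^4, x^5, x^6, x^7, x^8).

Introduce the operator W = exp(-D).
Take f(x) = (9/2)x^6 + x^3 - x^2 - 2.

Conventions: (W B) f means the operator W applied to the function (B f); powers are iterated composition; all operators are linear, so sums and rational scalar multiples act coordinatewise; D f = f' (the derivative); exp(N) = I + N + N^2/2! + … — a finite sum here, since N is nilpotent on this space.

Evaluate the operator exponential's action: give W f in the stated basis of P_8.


order-1 term: -27x^5 - 3x^2 + 2x
order-2 term: (135/2)x^4 + 3x - 1
order-3 term: -90x^3 - 1
order-4 term: (135/2)x^2
order-5 term: -27x
order-6 term: 9/2
the series for exp(-D) f terminates at order 6
exp(-D) f = (9/2)x^6 - 27x^5 + (135/2)x^4 - 89x^3 + (127/2)x^2 - 22x + 1/2

g(x) = (9/2)x^6 - 27x^5 + (135/2)x^4 - 89x^3 + (127/2)x^2 - 22x + 1/2


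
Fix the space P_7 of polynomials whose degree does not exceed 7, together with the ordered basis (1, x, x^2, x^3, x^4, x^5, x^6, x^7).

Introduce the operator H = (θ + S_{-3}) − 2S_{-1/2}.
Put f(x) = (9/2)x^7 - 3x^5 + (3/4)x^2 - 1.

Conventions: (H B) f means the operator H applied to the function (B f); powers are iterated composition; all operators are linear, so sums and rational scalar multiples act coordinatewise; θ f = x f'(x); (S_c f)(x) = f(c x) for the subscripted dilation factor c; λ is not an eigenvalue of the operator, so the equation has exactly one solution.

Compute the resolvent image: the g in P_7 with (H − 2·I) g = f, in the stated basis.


write g with unknown coordinates in the stated basis and equate coefficients in (H − 2·I) g = f
solving from the highest basis element down gives g = -(96/46549)x^7 + (48/3839)x^5 + (3/34)x^2 + 1/3
check: H g = (418557/93098)x^7 - (11421/3839)x^5 + (63/68)x^2 - 1/3
so H g − 2·g = (9/2)x^7 - 3x^5 + (3/4)x^2 - 1 = f ✓

the result is g(x) = -(96/46549)x^7 + (48/3839)x^5 + (3/34)x^2 + 1/3


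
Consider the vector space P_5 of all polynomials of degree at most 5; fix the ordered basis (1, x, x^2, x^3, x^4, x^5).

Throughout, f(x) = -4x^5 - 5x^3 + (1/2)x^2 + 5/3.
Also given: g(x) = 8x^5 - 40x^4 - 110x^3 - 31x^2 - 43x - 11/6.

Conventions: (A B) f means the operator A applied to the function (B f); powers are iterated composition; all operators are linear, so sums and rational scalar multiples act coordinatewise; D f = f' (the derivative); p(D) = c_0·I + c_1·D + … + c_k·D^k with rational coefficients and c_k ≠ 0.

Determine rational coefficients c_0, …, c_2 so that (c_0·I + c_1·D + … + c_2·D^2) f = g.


D^0 f = -4x^5 - 5x^3 + (1/2)x^2 + 5/3
D^1 f = -20x^4 - 15x^2 + x
D^2 f = -80x^3 - 30x + 1
matching coefficients of g against c_0 f + c_1 Df + … from the top degree down determines the c_i
solution: c_0 = -2, c_1 = 2, c_2 = 3/2

p(D) = -2·I + 2·D + (3/2)·D^2, i.e. c_0 = -2, c_1 = 2, c_2 = 3/2


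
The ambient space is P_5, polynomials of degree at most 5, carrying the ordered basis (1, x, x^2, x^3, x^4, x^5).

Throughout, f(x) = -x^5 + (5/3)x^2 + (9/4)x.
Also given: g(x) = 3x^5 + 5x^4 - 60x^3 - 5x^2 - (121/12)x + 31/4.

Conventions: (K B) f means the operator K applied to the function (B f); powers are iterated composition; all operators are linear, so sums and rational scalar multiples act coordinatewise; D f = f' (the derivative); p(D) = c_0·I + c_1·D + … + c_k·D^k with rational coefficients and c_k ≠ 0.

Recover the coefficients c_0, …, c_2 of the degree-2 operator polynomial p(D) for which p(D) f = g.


D^0 f = -x^5 + (5/3)x^2 + (9/4)x
D^1 f = -5x^4 + (10/3)x + 9/4
D^2 f = -20x^3 + 10/3
matching coefficients of g against c_0 f + c_1 Df + … from the top degree down determines the c_i
solution: c_0 = -3, c_1 = -1, c_2 = 3

c_0 = -3, c_1 = -1, c_2 = 3


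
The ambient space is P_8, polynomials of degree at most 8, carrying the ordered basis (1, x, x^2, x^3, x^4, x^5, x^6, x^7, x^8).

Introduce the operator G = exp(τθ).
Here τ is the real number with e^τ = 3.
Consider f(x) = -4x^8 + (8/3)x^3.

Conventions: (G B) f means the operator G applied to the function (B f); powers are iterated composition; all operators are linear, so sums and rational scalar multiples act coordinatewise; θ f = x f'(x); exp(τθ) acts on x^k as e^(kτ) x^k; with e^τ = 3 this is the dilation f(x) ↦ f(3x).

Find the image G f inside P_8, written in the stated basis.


g(x) = -26244x^8 + 72x^3

exp(τθ) x^k = e^(kτ) x^k; with e^τ = 3 this sends x^k to 3^k x^k
x^3 ↦ 27 x^3
x^8 ↦ 6561 x^8
applying this coordinatewise to f: exp(τθ) f = -26244x^8 + 72x^3


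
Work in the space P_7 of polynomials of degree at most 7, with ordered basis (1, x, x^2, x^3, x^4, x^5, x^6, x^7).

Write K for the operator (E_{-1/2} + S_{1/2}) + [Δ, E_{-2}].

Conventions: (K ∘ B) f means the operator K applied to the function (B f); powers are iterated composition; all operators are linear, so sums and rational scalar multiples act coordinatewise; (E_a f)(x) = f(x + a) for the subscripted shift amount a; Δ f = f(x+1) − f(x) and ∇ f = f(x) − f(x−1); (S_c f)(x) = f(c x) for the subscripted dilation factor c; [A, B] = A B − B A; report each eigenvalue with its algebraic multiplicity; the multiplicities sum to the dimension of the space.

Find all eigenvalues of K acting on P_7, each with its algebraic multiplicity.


image of 1: 2
image of x: (3/2)x - 1/2
image of x^2: (5/4)x^2 - x + 1/4
image of x^3: (9/8)x^3 - (3/2)x^2 + (3/4)x - 1/8
image of x^4: (17/16)x^4 - 2x^3 + (3/2)x^2 - (1/2)x + 1/16
image of x^5: (33/32)x^5 - (5/2)x^4 + (5/2)x^3 - (5/4)x^2 + (5/16)x - 1/32
image of x^6: (65/64)x^6 - 3x^5 + (15/4)x^4 - (5/2)x^3 + (15/16)x^2 - (3/16)x + 1/64
image of x^7: (129/128)x^7 - (7/2)x^6 + (21/4)x^5 - (35/8)x^4 + (35/16)x^3 - (21/32)x^2 + (7/64)x - 1/128
the matrix is upper triangular; its diagonal is (2, 3/2, 5/4, 9/8, 17/16, 33/32, 65/64, 129/128)
for a triangular matrix the eigenvalues are the diagonal entries, with algebraic multiplicity their repetition count

λ = 129/128 (multiplicity 1), λ = 65/64 (multiplicity 1), λ = 33/32 (multiplicity 1), λ = 17/16 (multiplicity 1), λ = 9/8 (multiplicity 1), λ = 5/4 (multiplicity 1), λ = 3/2 (multiplicity 1), λ = 2 (multiplicity 1)


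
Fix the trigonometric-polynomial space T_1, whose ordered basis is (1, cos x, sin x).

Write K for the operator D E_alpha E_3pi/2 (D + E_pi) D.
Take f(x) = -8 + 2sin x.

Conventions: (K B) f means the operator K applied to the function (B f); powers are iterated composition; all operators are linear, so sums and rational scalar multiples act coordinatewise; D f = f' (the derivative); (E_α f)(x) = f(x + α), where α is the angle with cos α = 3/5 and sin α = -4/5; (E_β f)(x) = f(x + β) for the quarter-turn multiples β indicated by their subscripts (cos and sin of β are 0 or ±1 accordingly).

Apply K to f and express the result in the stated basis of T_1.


D f = 2cos x
D D f = -2sin x
E_pi D f = -2cos x
(D + E_pi) D f = -2cos x - 2sin x
E_3pi/2 ((D + E_pi) D) f = 2cos x - 2sin x
E_alpha E_3pi/2 ((D + E_pi) D) f = (14/5)cos x + (2/5)sin x
D E_alpha E_3pi/2 ((D + E_pi) D) f = (2/5)cos x - (14/5)sin x

the image equals g(x) = (2/5)cos x - (14/5)sin x


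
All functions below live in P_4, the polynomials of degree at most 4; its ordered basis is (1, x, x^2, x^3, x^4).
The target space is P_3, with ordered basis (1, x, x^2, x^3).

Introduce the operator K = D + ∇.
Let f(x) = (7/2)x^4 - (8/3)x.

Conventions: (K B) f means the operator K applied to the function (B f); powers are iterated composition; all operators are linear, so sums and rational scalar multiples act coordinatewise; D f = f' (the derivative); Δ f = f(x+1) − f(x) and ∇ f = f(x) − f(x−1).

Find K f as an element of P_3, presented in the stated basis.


D f = 14x^3 - 8/3
∇ f = 14x^3 - 21x^2 + 14x - 37/6
(D + ∇) f = 28x^3 - 21x^2 + 14x - 53/6

the image equals g(x) = 28x^3 - 21x^2 + 14x - 53/6


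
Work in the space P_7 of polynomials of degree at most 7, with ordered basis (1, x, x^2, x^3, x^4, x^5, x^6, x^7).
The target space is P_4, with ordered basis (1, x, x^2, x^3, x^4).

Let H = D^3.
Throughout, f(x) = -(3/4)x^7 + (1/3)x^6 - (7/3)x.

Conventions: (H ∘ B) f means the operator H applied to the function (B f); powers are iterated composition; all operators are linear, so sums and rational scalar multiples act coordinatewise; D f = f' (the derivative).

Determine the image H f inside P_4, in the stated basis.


the result is g(x) = -(315/2)x^4 + 40x^3

D f = -(21/4)x^6 + 2x^5 - 7/3
D D f = -(63/2)x^5 + 10x^4
D D D f = -(315/2)x^4 + 40x^3


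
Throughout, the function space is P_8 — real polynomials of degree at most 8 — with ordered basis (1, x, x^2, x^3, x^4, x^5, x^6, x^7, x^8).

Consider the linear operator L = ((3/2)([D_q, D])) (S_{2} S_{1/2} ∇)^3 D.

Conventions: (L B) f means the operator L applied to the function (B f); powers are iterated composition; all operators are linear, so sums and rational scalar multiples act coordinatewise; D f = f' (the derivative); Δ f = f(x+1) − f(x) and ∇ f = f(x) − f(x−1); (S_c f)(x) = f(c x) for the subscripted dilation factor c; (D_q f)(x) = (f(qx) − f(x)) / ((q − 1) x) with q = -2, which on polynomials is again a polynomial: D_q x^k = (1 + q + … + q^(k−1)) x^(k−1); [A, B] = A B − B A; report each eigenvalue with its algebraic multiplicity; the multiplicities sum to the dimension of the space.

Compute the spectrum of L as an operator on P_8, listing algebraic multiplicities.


λ = 0 (multiplicity 9)

image of 1: 0
image of x: 0
image of x^2: 0
image of x^3: 0
image of x^4: 0
image of x^5: 0
image of x^6: 1620
image of x^7: -11340x - 17010
image of x^8: 68040x^2 + 136080x + 113400
the matrix is upper triangular; its diagonal is (0, 0, 0, 0, 0, 0, 0, 0, 0)
for a triangular matrix the eigenvalues are the diagonal entries, with algebraic multiplicity their repetition count


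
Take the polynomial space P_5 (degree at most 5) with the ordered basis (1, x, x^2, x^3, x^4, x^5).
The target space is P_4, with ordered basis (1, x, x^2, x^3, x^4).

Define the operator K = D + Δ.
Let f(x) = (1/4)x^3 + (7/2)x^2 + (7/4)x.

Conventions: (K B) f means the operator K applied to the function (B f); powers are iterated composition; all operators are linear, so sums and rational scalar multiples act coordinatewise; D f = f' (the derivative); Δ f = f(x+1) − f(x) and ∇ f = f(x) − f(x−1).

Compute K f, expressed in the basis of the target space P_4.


D f = (3/4)x^2 + 7x + 7/4
Δ f = (3/4)x^2 + (31/4)x + 11/2
(D + Δ) f = (3/2)x^2 + (59/4)x + 29/4

g(x) = (3/2)x^2 + (59/4)x + 29/4


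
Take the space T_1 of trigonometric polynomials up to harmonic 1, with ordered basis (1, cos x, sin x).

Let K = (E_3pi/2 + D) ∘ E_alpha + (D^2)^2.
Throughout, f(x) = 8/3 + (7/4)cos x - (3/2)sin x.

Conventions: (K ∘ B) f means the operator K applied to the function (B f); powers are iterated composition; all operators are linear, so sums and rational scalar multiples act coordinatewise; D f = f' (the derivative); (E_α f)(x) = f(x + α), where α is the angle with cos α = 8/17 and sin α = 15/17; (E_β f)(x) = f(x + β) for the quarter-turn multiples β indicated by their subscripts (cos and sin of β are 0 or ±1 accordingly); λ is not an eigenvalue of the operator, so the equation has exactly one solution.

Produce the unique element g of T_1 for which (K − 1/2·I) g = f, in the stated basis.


the result is g(x) = 16/3 + (7/2)cos x - 3sin x

write g with unknown coordinates in the stated basis and equate coefficients in (K − 1/2·I) g = f
solving from the highest basis element down gives g = 16/3 + (7/2)cos x - 3sin x
check: K g = 16/3 + (7/2)cos x - 3sin x
so K g − 1/2·g = 8/3 + (7/4)cos x - (3/2)sin x = f ✓


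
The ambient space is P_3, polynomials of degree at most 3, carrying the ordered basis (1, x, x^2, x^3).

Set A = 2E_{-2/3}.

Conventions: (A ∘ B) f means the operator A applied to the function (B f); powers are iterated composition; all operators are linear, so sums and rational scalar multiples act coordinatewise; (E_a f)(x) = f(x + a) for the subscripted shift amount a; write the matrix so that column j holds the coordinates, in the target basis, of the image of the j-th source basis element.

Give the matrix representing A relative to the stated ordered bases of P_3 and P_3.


the matrix is [[2, -4/3, 8/9, -16/27]; [0, 2, -8/3, 8/3]; [0, 0, 2, -4]; [0, 0, 0, 2]] (rows listed top to bottom)

image of 1: 2
image of x: 2x - 4/3
image of x^2: 2x^2 - (8/3)x + 8/9
image of x^3: 2x^3 - 4x^2 + (8/3)x - 16/27
each image's coordinates form column j of the matrix


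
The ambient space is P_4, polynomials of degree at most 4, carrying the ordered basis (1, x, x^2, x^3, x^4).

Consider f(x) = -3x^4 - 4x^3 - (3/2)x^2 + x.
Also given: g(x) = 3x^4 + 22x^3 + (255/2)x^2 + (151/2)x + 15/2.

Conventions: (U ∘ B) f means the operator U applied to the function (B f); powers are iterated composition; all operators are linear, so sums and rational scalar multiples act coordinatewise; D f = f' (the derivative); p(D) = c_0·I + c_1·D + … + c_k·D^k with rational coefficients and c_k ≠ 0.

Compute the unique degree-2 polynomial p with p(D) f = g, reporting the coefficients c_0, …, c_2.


D^0 f = -3x^4 - 4x^3 - (3/2)x^2 + x
D^1 f = -12x^3 - 12x^2 - 3x + 1
D^2 f = -36x^2 - 24x - 3
matching coefficients of g against c_0 f + c_1 Df + … from the top degree down determines the c_i
solution: c_0 = -1, c_1 = -3/2, c_2 = -3

c_0 = -1, c_1 = -3/2, c_2 = -3


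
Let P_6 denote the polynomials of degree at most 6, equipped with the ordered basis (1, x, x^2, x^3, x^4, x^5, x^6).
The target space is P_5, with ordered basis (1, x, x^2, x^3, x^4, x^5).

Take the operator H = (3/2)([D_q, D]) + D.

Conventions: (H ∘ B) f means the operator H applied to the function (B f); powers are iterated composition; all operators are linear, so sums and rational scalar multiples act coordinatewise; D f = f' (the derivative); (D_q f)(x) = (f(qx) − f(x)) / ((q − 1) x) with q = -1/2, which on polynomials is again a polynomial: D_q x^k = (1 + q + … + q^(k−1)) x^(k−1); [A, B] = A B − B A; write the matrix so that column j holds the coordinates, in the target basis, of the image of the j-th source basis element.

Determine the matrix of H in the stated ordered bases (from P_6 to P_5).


image of 1: 0
image of x: 1
image of x^2: 2x + 9/4
image of x^3: 3x^2
image of x^4: 4x^3 + (27/16)x^2
image of x^5: 5x^4 + (9/16)x^3
image of x^6: 6x^5 + (81/64)x^4
each image's coordinates form column j of the matrix

the matrix is [[0, 1, 9/4, 0, 0, 0, 0]; [0, 0, 2, 0, 0, 0, 0]; [0, 0, 0, 3, 27/16, 0, 0]; [0, 0, 0, 0, 4, 9/16, 0]; [0, 0, 0, 0, 0, 5, 81/64]; [0, 0, 0, 0, 0, 0, 6]] (rows listed top to bottom)


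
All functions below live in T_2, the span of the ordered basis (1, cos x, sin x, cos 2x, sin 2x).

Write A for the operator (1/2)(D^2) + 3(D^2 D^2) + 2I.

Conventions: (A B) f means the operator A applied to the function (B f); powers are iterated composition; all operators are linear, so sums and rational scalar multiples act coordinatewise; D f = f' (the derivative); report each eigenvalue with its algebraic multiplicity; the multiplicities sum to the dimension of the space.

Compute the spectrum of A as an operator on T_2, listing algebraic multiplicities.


λ = 2 (multiplicity 1), λ = 9/2 (multiplicity 2), λ = 48 (multiplicity 2)

image of 1: 2
image of cos x: (9/2)cos x
image of sin x: (9/2)sin x
image of cos 2x: 48cos 2x
image of sin 2x: 48sin 2x
the matrix is diagonal; its diagonal is (2, 9/2, 9/2, 48, 48)
for a triangular matrix the eigenvalues are the diagonal entries, with algebraic multiplicity their repetition count


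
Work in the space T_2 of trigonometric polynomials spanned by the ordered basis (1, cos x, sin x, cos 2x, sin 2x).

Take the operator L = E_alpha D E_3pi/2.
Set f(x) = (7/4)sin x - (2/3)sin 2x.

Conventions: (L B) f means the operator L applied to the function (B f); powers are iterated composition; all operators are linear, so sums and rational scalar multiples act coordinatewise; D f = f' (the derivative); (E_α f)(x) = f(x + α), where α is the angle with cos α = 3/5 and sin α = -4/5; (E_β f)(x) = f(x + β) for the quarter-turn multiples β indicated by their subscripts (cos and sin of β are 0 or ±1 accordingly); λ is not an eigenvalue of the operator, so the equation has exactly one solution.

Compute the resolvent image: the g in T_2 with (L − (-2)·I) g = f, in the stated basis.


g(x) = (7/37)cos x + (91/148)sin x + (7/6)cos 2x - (1/6)sin 2x

write g with unknown coordinates in the stated basis and equate coefficients in (L − (-2)·I) g = f
solving from the highest basis element down gives g = (7/37)cos x + (91/148)sin x + (7/6)cos 2x - (1/6)sin 2x
check: L g = -(14/37)cos x + (77/148)sin x - (7/3)cos 2x - (1/3)sin 2x
so L g − (-2)·g = (7/4)sin x - (2/3)sin 2x = f ✓


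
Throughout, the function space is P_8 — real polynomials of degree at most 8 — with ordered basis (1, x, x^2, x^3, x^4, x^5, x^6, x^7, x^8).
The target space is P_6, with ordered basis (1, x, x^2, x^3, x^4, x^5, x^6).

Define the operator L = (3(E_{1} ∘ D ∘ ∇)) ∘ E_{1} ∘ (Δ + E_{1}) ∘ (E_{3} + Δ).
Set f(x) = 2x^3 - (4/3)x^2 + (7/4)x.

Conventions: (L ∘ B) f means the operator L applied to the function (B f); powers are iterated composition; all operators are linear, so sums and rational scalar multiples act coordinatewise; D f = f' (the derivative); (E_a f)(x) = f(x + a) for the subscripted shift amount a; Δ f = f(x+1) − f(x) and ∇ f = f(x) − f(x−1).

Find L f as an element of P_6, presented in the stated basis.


g(x) = 36x + 262

E_{3} f = 2x^3 + (50/3)x^2 + (191/4)x + 189/4
Δ f = 6x^2 + (10/3)x + 29/12
(E_{3} + Δ) f = 2x^3 + (68/3)x^2 + (613/12)x + 149/3
Δ (E_{3} + Δ) f = 6x^2 + (154/3)x + 303/4
E_{1} (E_{3} + Δ) f = 2x^3 + (86/3)x^2 + (1229/12)x + 1505/12
(Δ + E_{1}) (E_{3} + Δ) f = 2x^3 + (104/3)x^2 + (615/4)x + 1207/6
E_{1} (Δ + E_{1}) (E_{3} + Δ) f = 2x^3 + (122/3)x^2 + (2749/12)x + 4699/12
∇ (E_{1} ∘ (Δ + E_{1})) (E_{3} + Δ) f = 6x^2 + (226/3)x + 2285/12
D ∇ (E_{1} ∘ (Δ + E_{1})) (E_{3} + Δ) f = 12x + 226/3
E_{1} D ∇ (E_{1} ∘ (Δ + E_{1})) (E_{3} + Δ) f = 12x + 262/3
(3(E_{1} ∘ D ∘ ∇)) (E_{1} ∘ (Δ + E_{1})) (E_{3} + Δ) f = 36x + 262


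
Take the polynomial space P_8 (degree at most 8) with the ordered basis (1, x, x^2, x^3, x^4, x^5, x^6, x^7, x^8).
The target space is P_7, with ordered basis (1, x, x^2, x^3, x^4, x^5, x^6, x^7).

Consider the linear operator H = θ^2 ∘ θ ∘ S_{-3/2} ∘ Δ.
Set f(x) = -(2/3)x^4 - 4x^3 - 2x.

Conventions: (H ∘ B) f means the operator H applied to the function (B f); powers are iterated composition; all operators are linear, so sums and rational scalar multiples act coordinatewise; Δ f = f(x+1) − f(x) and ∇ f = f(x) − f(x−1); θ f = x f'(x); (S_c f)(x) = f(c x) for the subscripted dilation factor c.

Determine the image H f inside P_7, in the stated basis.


Δ f = -(8/3)x^3 - 16x^2 - (44/3)x - 20/3
S_{-3/2} Δ f = 9x^3 - 36x^2 + 22x - 20/3
θ (S_{-3/2} ∘ Δ) f = 27x^3 - 72x^2 + 22x
θ θ (S_{-3/2} ∘ Δ) f = 81x^3 - 144x^2 + 22x
θ θ θ (S_{-3/2} ∘ Δ) f = 243x^3 - 288x^2 + 22x

the image equals g(x) = 243x^3 - 288x^2 + 22x


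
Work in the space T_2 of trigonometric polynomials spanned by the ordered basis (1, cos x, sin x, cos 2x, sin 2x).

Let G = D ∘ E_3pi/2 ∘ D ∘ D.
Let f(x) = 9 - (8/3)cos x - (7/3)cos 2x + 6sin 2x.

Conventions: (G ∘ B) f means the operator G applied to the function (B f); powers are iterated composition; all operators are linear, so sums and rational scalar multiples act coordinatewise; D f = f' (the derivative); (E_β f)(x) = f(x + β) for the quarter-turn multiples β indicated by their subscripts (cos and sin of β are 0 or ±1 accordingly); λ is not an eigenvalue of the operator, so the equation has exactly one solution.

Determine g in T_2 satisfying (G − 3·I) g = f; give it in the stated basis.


the image equals g(x) = -3 + (2/3)cos x - (41/73)cos 2x - (110/219)sin 2x

write g with unknown coordinates in the stated basis and equate coefficients in (G − 3·I) g = f
solving from the highest basis element down gives g = -3 + (2/3)cos x - (41/73)cos 2x - (110/219)sin 2x
check: G g = -(2/3)cos x - (880/219)cos 2x + (328/73)sin 2x
so G g − 3·g = 9 - (8/3)cos x - (7/3)cos 2x + 6sin 2x = f ✓


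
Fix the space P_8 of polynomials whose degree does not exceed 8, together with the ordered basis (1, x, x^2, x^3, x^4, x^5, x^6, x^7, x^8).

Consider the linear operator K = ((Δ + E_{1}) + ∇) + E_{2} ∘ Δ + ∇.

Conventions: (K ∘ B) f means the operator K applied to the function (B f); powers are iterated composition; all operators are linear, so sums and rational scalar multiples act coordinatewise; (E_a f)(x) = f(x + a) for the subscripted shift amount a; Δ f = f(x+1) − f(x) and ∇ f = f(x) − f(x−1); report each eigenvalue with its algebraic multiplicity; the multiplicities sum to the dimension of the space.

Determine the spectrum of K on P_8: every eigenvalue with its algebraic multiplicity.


image of 1: 1
image of x: x + 5
image of x^2: x^2 + 10x + 5
image of x^3: x^3 + 15x^2 + 15x + 23
image of x^4: x^4 + 20x^3 + 30x^2 + 92x + 65
image of x^5: x^5 + 25x^4 + 50x^3 + 230x^2 + 325x + 215
image of x^6: x^6 + 30x^5 + 75x^4 + 460x^3 + 975x^2 + 1290x + 665
image of x^7: x^7 + 35x^6 + 105x^5 + 805x^4 + 2275x^3 + 4515x^2 + 4655x + 2063
image of x^8: x^8 + 40x^7 + 140x^6 + 1288x^5 + 4550x^4 + 12040x^3 + 18620x^2 + 16504x + 6305
the matrix is upper triangular; its diagonal is (1, 1, 1, 1, 1, 1, 1, 1, 1)
for a triangular matrix the eigenvalues are the diagonal entries, with algebraic multiplicity their repetition count

λ = 1 (multiplicity 9)


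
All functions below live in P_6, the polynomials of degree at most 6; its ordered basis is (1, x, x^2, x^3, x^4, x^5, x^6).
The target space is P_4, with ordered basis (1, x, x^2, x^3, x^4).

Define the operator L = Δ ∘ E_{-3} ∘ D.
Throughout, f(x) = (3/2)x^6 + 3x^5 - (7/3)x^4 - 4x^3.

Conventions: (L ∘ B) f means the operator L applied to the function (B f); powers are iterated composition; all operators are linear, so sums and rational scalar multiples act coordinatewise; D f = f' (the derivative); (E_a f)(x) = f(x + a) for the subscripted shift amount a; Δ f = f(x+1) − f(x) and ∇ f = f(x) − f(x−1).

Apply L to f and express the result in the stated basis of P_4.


the result is g(x) = 45x^4 - 390x^3 + 1232x^2 - 1669x + 2420/3

D f = 9x^5 + 15x^4 - (28/3)x^3 - 12x^2
E_{-3} D f = 9x^5 - 120x^4 + (1862/3)x^3 - 1548x^2 + 1845x - 828
Δ (E_{-3} ∘ D) f = 45x^4 - 390x^3 + 1232x^2 - 1669x + 2420/3


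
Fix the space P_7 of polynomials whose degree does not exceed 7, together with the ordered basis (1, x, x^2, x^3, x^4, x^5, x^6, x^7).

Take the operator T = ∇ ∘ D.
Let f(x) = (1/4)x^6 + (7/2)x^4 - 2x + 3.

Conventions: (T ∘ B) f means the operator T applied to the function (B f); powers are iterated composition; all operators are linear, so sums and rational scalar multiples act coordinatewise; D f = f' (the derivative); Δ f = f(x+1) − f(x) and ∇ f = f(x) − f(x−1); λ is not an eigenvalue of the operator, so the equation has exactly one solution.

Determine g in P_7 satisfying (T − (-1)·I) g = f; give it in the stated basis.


g(x) = (1/4)x^6 - 4x^4 + 15x^3 + 33x^2 - (265/2)x - 7/2

write g with unknown coordinates in the stated basis and equate coefficients in (T − (-1)·I) g = f
solving from the highest basis element down gives g = (1/4)x^6 - 4x^4 + 15x^3 + 33x^2 - (265/2)x - 7/2
check: T g = (15/2)x^4 - 15x^3 - 33x^2 + (261/2)x + 13/2
so T g − (-1)·g = (1/4)x^6 + (7/2)x^4 - 2x + 3 = f ✓


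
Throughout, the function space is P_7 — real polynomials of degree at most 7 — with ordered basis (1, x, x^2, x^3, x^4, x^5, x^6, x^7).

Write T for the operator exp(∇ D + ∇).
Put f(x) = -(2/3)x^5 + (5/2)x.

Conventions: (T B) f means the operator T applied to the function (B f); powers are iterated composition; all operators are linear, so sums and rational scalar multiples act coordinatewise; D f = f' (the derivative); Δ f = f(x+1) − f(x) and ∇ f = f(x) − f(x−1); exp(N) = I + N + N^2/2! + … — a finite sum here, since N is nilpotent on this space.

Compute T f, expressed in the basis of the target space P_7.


the image equals g(x) = -(2/3)x^5 - (10/3)x^4 - (40/3)x^3 - (40/3)x^2 - (85/6)x + 9/2

order-1 term: -(10/3)x^4 - (20/3)x^3 + (40/3)x^2 - 10x + 31/6
order-2 term: -(20/3)x^3 - 20x^2 + (50/3)x + 10/3
order-3 term: -(20/3)x^2 - 20x + 10/3
order-4 term: -(10/3)x - 20/3
order-5 term: -2/3
the series for exp(∇ D + ∇) f terminates at order 5
exp(∇ D + ∇) f = -(2/3)x^5 - (10/3)x^4 - (40/3)x^3 - (40/3)x^2 - (85/6)x + 9/2


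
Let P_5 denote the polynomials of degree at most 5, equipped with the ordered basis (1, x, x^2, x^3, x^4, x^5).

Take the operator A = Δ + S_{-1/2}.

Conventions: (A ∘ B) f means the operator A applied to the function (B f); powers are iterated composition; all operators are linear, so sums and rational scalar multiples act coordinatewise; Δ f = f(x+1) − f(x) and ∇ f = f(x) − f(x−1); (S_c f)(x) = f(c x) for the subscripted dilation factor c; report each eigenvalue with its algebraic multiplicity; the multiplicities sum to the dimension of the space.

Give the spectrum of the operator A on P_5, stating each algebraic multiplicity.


image of 1: 1
image of x: -(1/2)x + 1
image of x^2: (1/4)x^2 + 2x + 1
image of x^3: -(1/8)x^3 + 3x^2 + 3x + 1
image of x^4: (1/16)x^4 + 4x^3 + 6x^2 + 4x + 1
image of x^5: -(1/32)x^5 + 5x^4 + 10x^3 + 10x^2 + 5x + 1
the matrix is upper triangular; its diagonal is (1, -1/2, 1/4, -1/8, 1/16, -1/32)
for a triangular matrix the eigenvalues are the diagonal entries, with algebraic multiplicity their repetition count

λ = -1/2 (multiplicity 1), λ = -1/8 (multiplicity 1), λ = -1/32 (multiplicity 1), λ = 1/16 (multiplicity 1), λ = 1/4 (multiplicity 1), λ = 1 (multiplicity 1)


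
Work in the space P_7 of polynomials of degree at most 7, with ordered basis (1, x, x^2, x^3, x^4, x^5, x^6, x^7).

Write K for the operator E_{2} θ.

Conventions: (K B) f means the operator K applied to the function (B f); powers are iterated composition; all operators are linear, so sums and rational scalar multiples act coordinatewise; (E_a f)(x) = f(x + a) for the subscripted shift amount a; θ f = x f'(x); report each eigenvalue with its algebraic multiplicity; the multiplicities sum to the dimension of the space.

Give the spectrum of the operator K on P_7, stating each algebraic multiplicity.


image of 1: 0
image of x: x + 2
image of x^2: 2x^2 + 8x + 8
image of x^3: 3x^3 + 18x^2 + 36x + 24
image of x^4: 4x^4 + 32x^3 + 96x^2 + 128x + 64
image of x^5: 5x^5 + 50x^4 + 200x^3 + 400x^2 + 400x + 160
image of x^6: 6x^6 + 72x^5 + 360x^4 + 960x^3 + 1440x^2 + 1152x + 384
image of x^7: 7x^7 + 98x^6 + 588x^5 + 1960x^4 + 3920x^3 + 4704x^2 + 3136x + 896
the matrix is upper triangular; its diagonal is (0, 1, 2, 3, 4, 5, 6, 7)
for a triangular matrix the eigenvalues are the diagonal entries, with algebraic multiplicity their repetition count

λ = 0 (multiplicity 1), λ = 1 (multiplicity 1), λ = 2 (multiplicity 1), λ = 3 (multiplicity 1), λ = 4 (multiplicity 1), λ = 5 (multiplicity 1), λ = 6 (multiplicity 1), λ = 7 (multiplicity 1)


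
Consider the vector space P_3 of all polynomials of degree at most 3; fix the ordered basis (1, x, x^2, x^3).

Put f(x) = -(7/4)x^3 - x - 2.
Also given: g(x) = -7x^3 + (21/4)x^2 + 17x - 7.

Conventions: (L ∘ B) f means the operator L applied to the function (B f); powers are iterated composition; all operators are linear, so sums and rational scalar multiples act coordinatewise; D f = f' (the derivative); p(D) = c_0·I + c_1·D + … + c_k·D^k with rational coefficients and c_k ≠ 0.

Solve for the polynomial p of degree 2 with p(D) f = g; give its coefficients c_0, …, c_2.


c_0 = 4, c_1 = -1, c_2 = -2

D^0 f = -(7/4)x^3 - x - 2
D^1 f = -(21/4)x^2 - 1
D^2 f = -(21/2)x
matching coefficients of g against c_0 f + c_1 Df + … from the top degree down determines the c_i
solution: c_0 = 4, c_1 = -1, c_2 = -2


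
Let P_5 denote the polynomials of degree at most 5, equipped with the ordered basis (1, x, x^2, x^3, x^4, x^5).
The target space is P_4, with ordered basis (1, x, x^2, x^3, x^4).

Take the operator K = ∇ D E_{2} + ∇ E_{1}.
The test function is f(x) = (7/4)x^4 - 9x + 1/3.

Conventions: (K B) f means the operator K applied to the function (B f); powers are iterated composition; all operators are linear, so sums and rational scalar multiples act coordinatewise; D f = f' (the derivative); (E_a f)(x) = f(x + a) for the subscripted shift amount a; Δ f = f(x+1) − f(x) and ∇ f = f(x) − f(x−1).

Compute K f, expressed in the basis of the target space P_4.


E_{2} f = (7/4)x^4 + 14x^3 + 42x^2 + 47x + 31/3
D E_{2} f = 7x^3 + 42x^2 + 84x + 47
∇ D E_{2} f = 21x^2 + 63x + 49
E_{1} f = (7/4)x^4 + 7x^3 + (21/2)x^2 - 2x - 83/12
∇ E_{1} f = 7x^3 + (21/2)x^2 + 7x - 29/4
(∇ D E_{2} + ∇ E_{1}) f = 7x^3 + (63/2)x^2 + 70x + 167/4

the result is g(x) = 7x^3 + (63/2)x^2 + 70x + 167/4


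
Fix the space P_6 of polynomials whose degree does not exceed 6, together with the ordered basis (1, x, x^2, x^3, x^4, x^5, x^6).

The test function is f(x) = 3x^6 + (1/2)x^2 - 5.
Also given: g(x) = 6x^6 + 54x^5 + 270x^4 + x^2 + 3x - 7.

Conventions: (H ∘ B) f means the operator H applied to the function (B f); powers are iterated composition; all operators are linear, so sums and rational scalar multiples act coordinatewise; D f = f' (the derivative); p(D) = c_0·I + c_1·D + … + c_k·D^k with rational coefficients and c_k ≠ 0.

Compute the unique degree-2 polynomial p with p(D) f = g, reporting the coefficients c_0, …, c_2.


c_0 = 2, c_1 = 3, c_2 = 3

D^0 f = 3x^6 + (1/2)x^2 - 5
D^1 f = 18x^5 + x
D^2 f = 90x^4 + 1
matching coefficients of g against c_0 f + c_1 Df + … from the top degree down determines the c_i
solution: c_0 = 2, c_1 = 3, c_2 = 3


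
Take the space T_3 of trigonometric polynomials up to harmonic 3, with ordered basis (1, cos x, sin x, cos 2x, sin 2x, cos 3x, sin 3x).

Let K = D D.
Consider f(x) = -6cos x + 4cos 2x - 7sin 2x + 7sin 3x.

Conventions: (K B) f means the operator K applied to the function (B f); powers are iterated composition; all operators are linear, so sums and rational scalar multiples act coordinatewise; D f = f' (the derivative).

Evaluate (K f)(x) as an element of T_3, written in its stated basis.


D f = 6sin x - 14cos 2x - 8sin 2x + 21cos 3x
D D f = 6cos x - 16cos 2x + 28sin 2x - 63sin 3x

g(x) = 6cos x - 16cos 2x + 28sin 2x - 63sin 3x
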